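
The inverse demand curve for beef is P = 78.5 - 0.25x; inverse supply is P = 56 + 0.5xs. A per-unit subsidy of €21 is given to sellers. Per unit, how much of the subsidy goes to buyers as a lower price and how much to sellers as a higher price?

Pre-subsidy: 78.5 - 0.25x = 56 + 0.5x gives x* = 30 and P* = 71.
With the subsidy, sellers receive Ps = Pb + 21 for each unit, where Pb is the price buyers pay.
On the curves, Pb = 78.5 - 0.25x and Ps = 56 + 0.5x; the wedge Ps − Pb = 21 gives 56 + 0.5x − (78.5 - 0.25x) = 21, so x' = 58.
Then Pb = 78.5 − 0.25·58 = 64 and Ps = 56 + 0.5·58 = 85.
Buyers' price falls by P* − Pb = 71 − 64 = 7; sellers' price rises by Ps − P* = 85 − 71 = 14.

Buyers gain €7 per unit; sellers gain €14 per unit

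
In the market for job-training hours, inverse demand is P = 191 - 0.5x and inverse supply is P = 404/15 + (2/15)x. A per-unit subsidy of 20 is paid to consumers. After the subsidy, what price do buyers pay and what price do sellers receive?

Pre-subsidy: 191 - 0.5x = 404/15 + (2/15)x gives x* = 4922/19 and P* = 1168/19.
With the rebate, buyers effectively pay Pb = Ps − 20, where Ps is the price sellers receive.
On the curves, Pb = 191 - 0.5x and Ps = 404/15 + (2/15)x; the wedge Ps − Pb = 20 gives 404/15 + (2/15)x − (191 - 0.5x) = 20, so x' = 5522/19.
Then Pb = 191 − 0.5·(5522/19) = 868/19 and Ps = 404/15 + (2/15)·(5522/19) = 1248/19.

Buyers pay 868/19; sellers receive 1248/19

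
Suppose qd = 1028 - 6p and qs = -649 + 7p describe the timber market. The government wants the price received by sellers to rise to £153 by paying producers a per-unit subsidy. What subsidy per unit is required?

Required subsidy s = £52 per unit

At a seller price of 153, quantity supplied is -649 + 7·153 = 422.
Buyers absorb 422 only when they pay pb with 1028 − 6·pb = 422, i.e. pb = 101.
s = ps − pb = 153 − 101 = 52.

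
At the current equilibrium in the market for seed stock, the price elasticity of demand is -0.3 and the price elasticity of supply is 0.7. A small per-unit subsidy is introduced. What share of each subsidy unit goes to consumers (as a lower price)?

For a small subsidy around the equilibrium, the benefit split depends on the relative slopes, which at a point are proportional to the elasticities.
Buyer share = εs/(εs + |εd|) = 0.7/(0.7 + 0.3) = 0.7; seller share = |εd|/(εs + |εd|) = 0.3.

Consumer share = 0.7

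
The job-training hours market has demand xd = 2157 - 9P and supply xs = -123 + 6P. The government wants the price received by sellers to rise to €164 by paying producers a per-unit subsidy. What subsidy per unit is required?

At a seller price of 164, quantity supplied is -123 + 6·164 = 861.
Buyers absorb 861 only when they pay Pb with 2157 − 9·Pb = 861, i.e. Pb = 144.
s = Ps − Pb = 164 − 144 = 20.

Required subsidy s = €20 per unit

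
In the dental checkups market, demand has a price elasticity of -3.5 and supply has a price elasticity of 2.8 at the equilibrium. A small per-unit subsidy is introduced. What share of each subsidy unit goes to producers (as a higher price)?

Producer share = 5/9

For a small subsidy around the equilibrium, the benefit split depends on the relative slopes, which at a point are proportional to the elasticities.
Buyer share = εs/(εs + |εd|) = 2.8/(2.8 + 3.5) = 4/9; seller share = |εd|/(εs + |εd|) = 5/9.
So producers capture 5/9 of the subsidy.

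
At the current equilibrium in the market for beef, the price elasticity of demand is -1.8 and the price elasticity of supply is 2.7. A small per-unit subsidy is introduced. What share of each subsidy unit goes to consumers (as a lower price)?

For a small subsidy around the equilibrium, the benefit split depends on the relative slopes, which at a point are proportional to the elasticities.
Buyer share = εs/(εs + |εd|) = 2.7/(2.7 + 1.8) = 0.6; seller share = |εd|/(εs + |εd|) = 0.4.

Consumer share = 0.6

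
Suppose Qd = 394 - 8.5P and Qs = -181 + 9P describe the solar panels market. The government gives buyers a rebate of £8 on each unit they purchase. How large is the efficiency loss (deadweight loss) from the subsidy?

Deadweight loss = 4896/35

Pre-subsidy: 394 - 8.5P = -181 + 9P gives P* = 230/7, Q* = 803/7.
With the rebate, buyers effectively pay Pb = Ps − 8, where Ps is the price sellers receive.
Demand in terms of Ps becomes Qd = 394 − 8.5(Ps − 8) = 462 - 8.5Ps. Setting this equal to supply: 462 - 8.5Ps = -181 + 9Ps, so Ps = 1286/35.
Buyers pay Pb = 1286/35 − 8 = 1006/35; Q' = -181 + 9·(1286/35) = 5239/35.
The subsidy expands output by 5239/35 − 803/7 = 1224/35 past the efficient level; on those units the gap between marginal cost and willingness to pay runs from 0 up to 8.
DWL = ½ × 8 × 1224/35 = 4896/35.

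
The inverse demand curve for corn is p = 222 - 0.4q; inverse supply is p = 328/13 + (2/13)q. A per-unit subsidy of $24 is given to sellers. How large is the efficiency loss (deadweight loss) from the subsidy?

Deadweight loss = $520

Pre-subsidy: 222 - 0.4q = 328/13 + (2/13)q gives q* = 6395/18 and p* = 719/9.
With the subsidy, sellers receive ps = pb + 24 for each unit, where pb is the price buyers pay.
On the curves, pb = 222 - 0.4q and ps = 328/13 + (2/13)q; the wedge ps − pb = 24 gives 328/13 + (2/13)q − (222 - 0.4q) = 24, so q' = 7175/18.
Then pb = 222 − 0.4·(7175/18) = 563/9 and ps = 328/13 + (2/13)·(7175/18) = 779/9.
The subsidy expands output by 7175/18 − 6395/18 = 130/3 past the efficient level; on those units the gap between marginal cost and willingness to pay runs from 0 up to 24.
DWL = ½ × 24 × 130/3 = 520.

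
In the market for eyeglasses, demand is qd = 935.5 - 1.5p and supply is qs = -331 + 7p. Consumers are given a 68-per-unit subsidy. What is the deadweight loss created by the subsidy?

Pre-subsidy: 935.5 - 1.5p = -331 + 7p gives p* = 149, q* = 712.
With the rebate, buyers effectively pay pb = ps − 68, where ps is the price sellers receive.
Demand in terms of ps becomes qd = 935.5 − 1.5(ps − 68) = 1037.5 - 1.5ps. Setting this equal to supply: 1037.5 - 1.5ps = -331 + 7ps, so ps = 161.
Buyers pay pb = 161 − 68 = 93; q' = -331 + 7·161 = 796.
The subsidy expands output by 796 − 712 = 84 past the efficient level; on those units the gap between marginal cost and willingness to pay runs from 0 up to 68.
DWL = ½ × 68 × 84 = 2856.

Deadweight loss = 2856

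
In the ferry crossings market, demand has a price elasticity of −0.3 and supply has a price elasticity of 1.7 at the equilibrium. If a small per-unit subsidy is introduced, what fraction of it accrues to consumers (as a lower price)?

For a small subsidy around the equilibrium, the benefit split depends on the relative slopes, which at a point are proportional to the elasticities.
Buyer share = εs/(εs + |εd|) = 1.7/(1.7 + 0.3) = 0.85; seller share = |εd|/(εs + |εd|) = 0.15.

Consumer share = 0.85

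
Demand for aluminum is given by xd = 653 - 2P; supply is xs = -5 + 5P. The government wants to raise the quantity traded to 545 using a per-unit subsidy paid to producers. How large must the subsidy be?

At x = 545, invert demand for the buyer price: Pb = (653 − 545)/2 = 54; invert supply for the seller price: Ps = (545 − (-5))/5 = 110.
The subsidy must fill the gap: s = Ps − Pb = 110 − 54 = 56.

Required subsidy s = 56 per unit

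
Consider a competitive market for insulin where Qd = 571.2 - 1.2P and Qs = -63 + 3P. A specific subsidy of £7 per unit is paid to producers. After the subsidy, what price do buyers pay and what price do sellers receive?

Buyers pay £146; sellers receive £153

Pre-subsidy: 571.2 - 1.2P = -63 + 3P gives P* = 151, Q* = 390.
With the subsidy, sellers receive Ps = Pb + 7 for each unit, where Pb is the price buyers pay.
Supply in terms of Pb becomes Qs = -63 + 3(Pb + 7) = -42 + 3Pb. Setting this equal to demand: 571.2 - 1.2Pb = -42 + 3Pb, so Pb = 146.
Sellers receive Ps = 146 + 7 = 153; Q' = 571.2 − 1.2·146 = 396.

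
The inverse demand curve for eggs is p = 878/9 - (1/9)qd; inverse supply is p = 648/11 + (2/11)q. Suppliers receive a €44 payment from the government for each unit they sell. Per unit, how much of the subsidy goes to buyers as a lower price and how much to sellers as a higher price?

Buyers gain 484/29 per unit; sellers gain 792/29 per unit

Pre-subsidy: 878/9 - (1/9)q = 648/11 + (2/11)q gives q* = 3826/29 and p* = 2404/29.
With the subsidy, sellers receive ps = pb + 44 for each unit, where pb is the price buyers pay.
On the curves, pb = 878/9 - (1/9)q and ps = 648/11 + (2/11)q; the wedge ps − pb = 44 gives 648/11 + (2/11)q − (878/9 - (1/9)q) = 44, so q' = 8182/29.
Then pb = 878/9 − (1/9)·(8182/29) = 1920/29 and ps = 648/11 + (2/11)·(8182/29) = 3196/29.
Buyers' price falls by p* − pb = 2404/29 − 1920/29 = 484/29; sellers' price rises by ps − p* = 3196/29 − 2404/29 = 792/29.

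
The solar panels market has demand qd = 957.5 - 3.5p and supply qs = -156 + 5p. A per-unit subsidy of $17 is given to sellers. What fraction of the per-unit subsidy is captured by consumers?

Consumer share = 10/17

Pre-subsidy: 957.5 - 3.5p = -156 + 5p gives p* = 131, q* = 499.
With the subsidy, sellers receive ps = pb + 17 for each unit, where pb is the price buyers pay.
Supply in terms of pb becomes qs = -156 + 5(pb + 17) = -71 + 5pb. Setting this equal to demand: 957.5 - 3.5pb = -71 + 5pb, so pb = 121.
Sellers receive ps = 121 + 17 = 138; q' = 957.5 − 3.5·121 = 534.
Buyers' price falls by p* − pb = 131 − 121 = 10; sellers' price rises by ps − p* = 138 − 131 = 7.
So consumers capture 10/17 = 10/17 of each unit of subsidy.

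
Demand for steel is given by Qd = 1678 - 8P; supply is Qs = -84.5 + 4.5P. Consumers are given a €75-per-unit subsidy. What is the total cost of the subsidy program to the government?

Government cost = €57450

Pre-subsidy: 1678 - 8P = -84.5 + 4.5P gives P* = 141, Q* = 550.
With the rebate, buyers effectively pay Pb = Ps − 75, where Ps is the price sellers receive.
Demand in terms of Ps becomes Qd = 1678 − 8(Ps − 75) = 2278 - 8Ps. Setting this equal to supply: 2278 - 8Ps = -84.5 + 4.5Ps, so Ps = 189.
Buyers pay Pb = 189 − 75 = 114; Q' = -84.5 + 4.5·189 = 766.
Government outlay = subsidy × quantity = 75 × 766 = 57450.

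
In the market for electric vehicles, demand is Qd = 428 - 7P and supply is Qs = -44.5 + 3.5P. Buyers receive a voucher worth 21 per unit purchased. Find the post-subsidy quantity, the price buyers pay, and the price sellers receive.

Q' = 162; buyers pay 38; sellers receive 59

Pre-subsidy: 428 - 7P = -44.5 + 3.5P gives P* = 45, Q* = 113.
With the rebate, buyers effectively pay Pb = Ps − 21, where Ps is the price sellers receive.
Demand in terms of Ps becomes Qd = 428 − 7(Ps − 21) = 575 - 7Ps. Setting this equal to supply: 575 - 7Ps = -44.5 + 3.5Ps, so Ps = 59.
Buyers pay Pb = 59 − 21 = 38; Q' = -44.5 + 3.5·59 = 162.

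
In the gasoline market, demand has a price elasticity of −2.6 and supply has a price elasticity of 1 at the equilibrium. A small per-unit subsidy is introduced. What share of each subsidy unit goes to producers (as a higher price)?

For a small subsidy around the equilibrium, the benefit split depends on the relative slopes, which at a point are proportional to the elasticities.
Buyer share = εs/(εs + |εd|) = 1/(1 + 2.6) = 5/18; seller share = |εd|/(εs + |εd|) = 13/18.
So producers capture 13/18 of the subsidy.

Producer share = 13/18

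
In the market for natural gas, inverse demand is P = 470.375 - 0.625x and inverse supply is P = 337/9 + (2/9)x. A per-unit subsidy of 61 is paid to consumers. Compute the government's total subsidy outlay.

Pre-subsidy: 470.375 - 0.625x = 337/9 + (2/9)x gives x* = 511 and P* = 151.
With the rebate, buyers effectively pay Pb = Ps − 61, where Ps is the price sellers receive.
On the curves, Pb = 470.375 - 0.625x and Ps = 337/9 + (2/9)x; the wedge Ps − Pb = 61 gives 337/9 + (2/9)x − (470.375 - 0.625x) = 61, so x' = 583.
Then Pb = 470.375 − 0.625·583 = 106 and Ps = 337/9 + (2/9)·583 = 167.
Government outlay = subsidy × quantity = 61 × 583 = 35563.

Government cost = 35563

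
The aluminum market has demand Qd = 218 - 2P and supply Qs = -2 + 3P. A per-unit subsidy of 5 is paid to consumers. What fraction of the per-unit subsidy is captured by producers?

Pre-subsidy: 218 - 2P = -2 + 3P gives P* = 44, Q* = 130.
With the rebate, buyers effectively pay Pb = Ps − 5, where Ps is the price sellers receive.
Demand in terms of Ps becomes Qd = 218 − 2(Ps − 5) = 228 - 2Ps. Setting this equal to supply: 228 - 2Ps = -2 + 3Ps, so Ps = 46.
Buyers pay Pb = 46 − 5 = 41; Q' = -2 + 3·46 = 136.
Buyers' price falls by P* − Pb = 44 − 41 = 3; sellers' price rises by Ps − P* = 46 − 44 = 2.
So producers capture 2/5 = 0.4 of each unit of subsidy.

Producer share = 0.4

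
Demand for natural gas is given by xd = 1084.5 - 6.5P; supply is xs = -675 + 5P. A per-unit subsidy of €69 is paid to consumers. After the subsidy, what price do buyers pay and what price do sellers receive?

Buyers pay €123; sellers receive €192

Pre-subsidy: 1084.5 - 6.5P = -675 + 5P gives P* = 153, x* = 90.
With the rebate, buyers effectively pay Pb = Ps − 69, where Ps is the price sellers receive.
Demand in terms of Ps becomes xd = 1084.5 − 6.5(Ps − 69) = 1533 - 6.5Ps. Setting this equal to supply: 1533 - 6.5Ps = -675 + 5Ps, so Ps = 192.
Buyers pay Pb = 192 − 69 = 123; x' = -675 + 5·192 = 285.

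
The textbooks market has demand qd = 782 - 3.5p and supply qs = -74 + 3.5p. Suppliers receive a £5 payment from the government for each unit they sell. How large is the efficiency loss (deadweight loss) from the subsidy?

Pre-subsidy: 782 - 3.5p = -74 + 3.5p gives p* = 856/7, q* = 354.
With the subsidy, sellers receive ps = pb + 5 for each unit, where pb is the price buyers pay.
Supply in terms of pb becomes qs = -74 + 3.5(pb + 5) = -56.5 + 3.5pb. Setting this equal to demand: 782 - 3.5pb = -56.5 + 3.5pb, so pb = 1677/14.
Sellers receive ps = 1677/14 + 5 = 1747/14; q' = 782 − 3.5·(1677/14) = 362.75.
The subsidy expands output by 362.75 − 354 = 8.75 past the efficient level; on those units the gap between marginal cost and willingness to pay runs from 0 up to 5.
DWL = ½ × 5 × 8.75 = 21.875.

Deadweight loss = £21.875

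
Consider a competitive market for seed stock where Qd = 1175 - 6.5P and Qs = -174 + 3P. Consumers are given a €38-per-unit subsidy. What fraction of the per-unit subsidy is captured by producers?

Producer share = 13/19

Pre-subsidy: 1175 - 6.5P = -174 + 3P gives P* = 142, Q* = 252.
With the rebate, buyers effectively pay Pb = Ps − 38, where Ps is the price sellers receive.
Demand in terms of Ps becomes Qd = 1175 − 6.5(Ps − 38) = 1422 - 6.5Ps. Setting this equal to supply: 1422 - 6.5Ps = -174 + 3Ps, so Ps = 168.
Buyers pay Pb = 168 − 38 = 130; Q' = -174 + 3·168 = 330.
Buyers' price falls by P* − Pb = 142 − 130 = 12; sellers' price rises by Ps − P* = 168 − 142 = 26.
So producers capture 26/38 = 13/19 of each unit of subsidy.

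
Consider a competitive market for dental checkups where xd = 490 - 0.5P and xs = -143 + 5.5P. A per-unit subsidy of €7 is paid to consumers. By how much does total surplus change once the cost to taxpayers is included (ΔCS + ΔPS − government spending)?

Net change in total surplus = -539/48

Pre-subsidy: 490 - 0.5P = -143 + 5.5P gives P* = 105.5, x* = 437.25.
With the rebate, buyers effectively pay Pb = Ps − 7, where Ps is the price sellers receive.
Demand in terms of Ps becomes xd = 490 − 0.5(Ps − 7) = 493.5 - 0.5Ps. Setting this equal to supply: 493.5 - 0.5Ps = -143 + 5.5Ps, so Ps = 1273/12.
Buyers pay Pb = 1273/12 − 7 = 1189/12; x' = -143 + 5.5·(1273/12) = 10571/24.
ΔCS = ½(437.25 + 10571/24)(105.5 − 1189/12) = 1622005/576; ΔPS = ½(437.25 + 10571/24)(1273/12 − 105.5) = 147455/576.
Government spending = 7 × 10571/24 = 73997/24.
Net change = 1622005/576 + 147455/576 − 73997/24 = -539/48. The loss equals the DWL triangle ½·7·77/24.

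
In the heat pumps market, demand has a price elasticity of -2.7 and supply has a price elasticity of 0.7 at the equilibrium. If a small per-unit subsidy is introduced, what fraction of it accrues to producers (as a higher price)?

Producer share = 27/34

For a small subsidy around the equilibrium, the benefit split depends on the relative slopes, which at a point are proportional to the elasticities.
Buyer share = εs/(εs + |εd|) = 0.7/(0.7 + 2.7) = 7/34; seller share = |εd|/(εs + |εd|) = 27/34.
So producers capture 27/34 of the subsidy.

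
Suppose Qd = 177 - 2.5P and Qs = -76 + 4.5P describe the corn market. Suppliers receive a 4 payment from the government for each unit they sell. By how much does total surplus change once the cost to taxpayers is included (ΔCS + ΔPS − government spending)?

Net change in total surplus = -90/7

Pre-subsidy: 177 - 2.5P = -76 + 4.5P gives P* = 253/7, Q* = 1213/14.
With the subsidy, sellers receive Ps = Pb + 4 for each unit, where Pb is the price buyers pay.
Supply in terms of Pb becomes Qs = -76 + 4.5(Pb + 4) = -58 + 4.5Pb. Setting this equal to demand: 177 - 2.5Pb = -58 + 4.5Pb, so Pb = 235/7.
Sellers receive Ps = 235/7 + 4 = 263/7; Q' = 177 − 2.5·(235/7) = 1303/14.
ΔCS = ½(1213/14 + 1303/14)(253/7 − 235/7) = 11322/49; ΔPS = ½(1213/14 + 1303/14)(263/7 − 253/7) = 6290/49.
Government spending = 4 × 1303/14 = 2606/7.
Net change = 11322/49 + 6290/49 − 2606/7 = -90/7. The loss equals the DWL triangle ½·4·45/7.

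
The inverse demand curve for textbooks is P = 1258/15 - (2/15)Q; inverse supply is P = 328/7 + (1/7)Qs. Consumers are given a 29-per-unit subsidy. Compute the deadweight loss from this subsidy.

Pre-subsidy: 1258/15 - (2/15)Q = 328/7 + (1/7)Q gives Q* = 134 and P* = 66.
With the rebate, buyers effectively pay Pb = Ps − 29, where Ps is the price sellers receive.
On the curves, Pb = 1258/15 - (2/15)Q and Ps = 328/7 + (1/7)Q; the wedge Ps − Pb = 29 gives 328/7 + (1/7)Q − (1258/15 - (2/15)Q) = 29, so Q' = 239.
Then Pb = 1258/15 − (2/15)·239 = 52 and Ps = 328/7 + (1/7)·239 = 81.
The subsidy expands output by 239 − 134 = 105 past the efficient level; on those units the gap between marginal cost and willingness to pay runs from 0 up to 29.
DWL = ½ × 29 × 105 = 1522.5.

Deadweight loss = 1522.5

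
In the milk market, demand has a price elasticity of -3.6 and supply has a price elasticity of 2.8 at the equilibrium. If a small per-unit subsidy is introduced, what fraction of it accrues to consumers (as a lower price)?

Consumer share = 0.4375

For a small subsidy around the equilibrium, the benefit split depends on the relative slopes, which at a point are proportional to the elasticities.
Buyer share = εs/(εs + |εd|) = 2.8/(2.8 + 3.6) = 0.4375; seller share = |εd|/(εs + |εd|) = 0.5625.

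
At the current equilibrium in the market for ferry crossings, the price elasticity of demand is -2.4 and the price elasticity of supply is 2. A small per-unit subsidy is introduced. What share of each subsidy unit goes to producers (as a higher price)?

For a small subsidy around the equilibrium, the benefit split depends on the relative slopes, which at a point are proportional to the elasticities.
Buyer share = εs/(εs + |εd|) = 2/(2 + 2.4) = 5/11; seller share = |εd|/(εs + |εd|) = 6/11.
So producers capture 6/11 of the subsidy.

Producer share = 6/11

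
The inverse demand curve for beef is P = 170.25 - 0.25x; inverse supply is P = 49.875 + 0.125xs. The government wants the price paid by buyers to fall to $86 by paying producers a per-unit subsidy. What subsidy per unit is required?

At a buyer price of 86, quantity demanded is 681 − 4·86 = 337.
Sellers supply 337 only when they receive Ps = 49.875 + 0.125·337 = 92.
s = Ps − Pb = 92 − 86 = 6.

Required subsidy s = $6 per unit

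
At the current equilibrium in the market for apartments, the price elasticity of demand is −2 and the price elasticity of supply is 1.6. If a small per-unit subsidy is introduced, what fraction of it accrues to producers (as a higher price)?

For a small subsidy around the equilibrium, the benefit split depends on the relative slopes, which at a point are proportional to the elasticities.
Buyer share = εs/(εs + |εd|) = 1.6/(1.6 + 2) = 4/9; seller share = |εd|/(εs + |εd|) = 5/9.
So producers capture 5/9 of the subsidy.

Producer share = 5/9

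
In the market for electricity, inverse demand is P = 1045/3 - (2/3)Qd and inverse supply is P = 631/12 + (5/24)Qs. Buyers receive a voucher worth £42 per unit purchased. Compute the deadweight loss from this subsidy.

Deadweight loss = £1008

Pre-subsidy: 1045/3 - (2/3)Q = 631/12 + (5/24)Q gives Q* = 338 and P* = 123.
With the rebate, buyers effectively pay Pb = Ps − 42, where Ps is the price sellers receive.
On the curves, Pb = 1045/3 - (2/3)Q and Ps = 631/12 + (5/24)Q; the wedge Ps − Pb = 42 gives 631/12 + (5/24)Q − (1045/3 - (2/3)Q) = 42, so Q' = 386.
Then Pb = 1045/3 − (2/3)·386 = 91 and Ps = 631/12 + (5/24)·386 = 133.
The subsidy expands output by 386 − 338 = 48 past the efficient level; on those units the gap between marginal cost and willingness to pay runs from 0 up to 42.
DWL = ½ × 42 × 48 = 1008.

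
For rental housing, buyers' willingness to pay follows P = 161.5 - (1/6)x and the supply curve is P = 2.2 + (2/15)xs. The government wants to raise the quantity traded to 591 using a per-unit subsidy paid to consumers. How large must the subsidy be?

Required subsidy s = 18 per unit

At x = 591, from the demand curve buyers pay Pb = 161.5 − (1/6)·591 = 63; from the supply curve sellers need Ps = 2.2 + (2/15)·591 = 81.
The subsidy must fill the gap: s = Ps − Pb = 81 − 63 = 18.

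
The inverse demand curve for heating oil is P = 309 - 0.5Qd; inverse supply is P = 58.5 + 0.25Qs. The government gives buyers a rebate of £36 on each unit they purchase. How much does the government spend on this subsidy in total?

Government cost = £13752

Pre-subsidy: 309 - 0.5Q = 58.5 + 0.25Q gives Q* = 334 and P* = 142.
With the rebate, buyers effectively pay Pb = Ps − 36, where Ps is the price sellers receive.
On the curves, Pb = 309 - 0.5Q and Ps = 58.5 + 0.25Q; the wedge Ps − Pb = 36 gives 58.5 + 0.25Q − (309 - 0.5Q) = 36, so Q' = 382.
Then Pb = 309 − 0.5·382 = 118 and Ps = 58.5 + 0.25·382 = 154.
Government outlay = subsidy × quantity = 36 × 382 = 13752.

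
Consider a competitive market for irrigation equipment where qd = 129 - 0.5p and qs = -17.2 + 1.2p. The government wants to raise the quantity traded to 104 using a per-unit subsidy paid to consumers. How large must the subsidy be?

At q = 104, invert demand for the buyer price: pb = (129 − 104)/0.5 = 50; invert supply for the seller price: ps = (104 − (-17.2))/1.2 = 101.
The subsidy must fill the gap: s = ps − pb = 101 − 50 = 51.

Required subsidy s = 51 per unit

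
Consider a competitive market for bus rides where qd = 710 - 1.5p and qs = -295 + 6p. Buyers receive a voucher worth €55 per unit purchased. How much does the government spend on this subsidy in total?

Government cost = €31625

Pre-subsidy: 710 - 1.5p = -295 + 6p gives p* = 134, q* = 509.
With the rebate, buyers effectively pay pb = ps − 55, where ps is the price sellers receive.
Demand in terms of ps becomes qd = 710 − 1.5(ps − 55) = 792.5 - 1.5ps. Setting this equal to supply: 792.5 - 1.5ps = -295 + 6ps, so ps = 145.
Buyers pay pb = 145 − 55 = 90; q' = -295 + 6·145 = 575.
Government outlay = subsidy × quantity = 55 × 575 = 31625.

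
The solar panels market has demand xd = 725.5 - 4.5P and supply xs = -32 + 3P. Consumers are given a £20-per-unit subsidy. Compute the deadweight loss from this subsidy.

Deadweight loss = £360

Pre-subsidy: 725.5 - 4.5P = -32 + 3P gives P* = 101, x* = 271.
With the rebate, buyers effectively pay Pb = Ps − 20, where Ps is the price sellers receive.
Demand in terms of Ps becomes xd = 725.5 − 4.5(Ps − 20) = 815.5 - 4.5Ps. Setting this equal to supply: 815.5 - 4.5Ps = -32 + 3Ps, so Ps = 113.
Buyers pay Pb = 113 − 20 = 93; x' = -32 + 3·113 = 307.
The subsidy expands output by 307 − 271 = 36 past the efficient level; on those units the gap between marginal cost and willingness to pay runs from 0 up to 20.
DWL = ½ × 20 × 36 = 360.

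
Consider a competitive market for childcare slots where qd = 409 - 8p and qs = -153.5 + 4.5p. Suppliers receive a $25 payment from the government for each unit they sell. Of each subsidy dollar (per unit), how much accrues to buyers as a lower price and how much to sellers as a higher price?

Pre-subsidy: 409 - 8p = -153.5 + 4.5p gives p* = 45, q* = 49.
With the subsidy, sellers receive ps = pb + 25 for each unit, where pb is the price buyers pay.
Supply in terms of pb becomes qs = -153.5 + 4.5(pb + 25) = -41 + 4.5pb. Setting this equal to demand: 409 - 8pb = -41 + 4.5pb, so pb = 36.
Sellers receive ps = 36 + 25 = 61; q' = 409 − 8·36 = 121.
Buyers' price falls by p* − pb = 45 − 36 = 9; sellers' price rises by ps − p* = 61 − 45 = 16.

Buyers gain $9 per unit; sellers gain $16 per unit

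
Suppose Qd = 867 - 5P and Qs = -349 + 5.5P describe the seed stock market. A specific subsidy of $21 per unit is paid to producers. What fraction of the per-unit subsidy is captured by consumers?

Pre-subsidy: 867 - 5P = -349 + 5.5P gives P* = 2432/21, Q* = 6047/21.
With the subsidy, sellers receive Ps = Pb + 21 for each unit, where Pb is the price buyers pay.
Supply in terms of Pb becomes Qs = -349 + 5.5(Pb + 21) = -233.5 + 5.5Pb. Setting this equal to demand: 867 - 5Pb = -233.5 + 5.5Pb, so Pb = 2201/21.
Sellers receive Ps = 2201/21 + 21 = 2642/21; Q' = 867 − 5·(2201/21) = 7202/21.
Buyers' price falls by P* − Pb = 2432/21 − 2201/21 = 11; sellers' price rises by Ps − P* = 2642/21 − 2432/21 = 10.
So consumers capture 11/21 = 11/21 of each unit of subsidy.

Consumer share = 11/21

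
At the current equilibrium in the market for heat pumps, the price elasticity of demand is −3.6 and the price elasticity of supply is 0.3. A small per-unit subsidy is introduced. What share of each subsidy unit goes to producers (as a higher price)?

For a small subsidy around the equilibrium, the benefit split depends on the relative slopes, which at a point are proportional to the elasticities.
Buyer share = εs/(εs + |εd|) = 0.3/(0.3 + 3.6) = 1/13; seller share = |εd|/(εs + |εd|) = 12/13.
So producers capture 12/13 of the subsidy.

Producer share = 12/13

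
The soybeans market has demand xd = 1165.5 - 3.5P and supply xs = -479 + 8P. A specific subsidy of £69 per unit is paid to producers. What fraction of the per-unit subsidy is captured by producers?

Pre-subsidy: 1165.5 - 3.5P = -479 + 8P gives P* = 143, x* = 665.
With the subsidy, sellers receive Ps = Pb + 69 for each unit, where Pb is the price buyers pay.
Supply in terms of Pb becomes xs = -479 + 8(Pb + 69) = 73 + 8Pb. Setting this equal to demand: 1165.5 - 3.5Pb = 73 + 8Pb, so Pb = 95.
Sellers receive Ps = 95 + 69 = 164; x' = 1165.5 − 3.5·95 = 833.
Buyers' price falls by P* − Pb = 143 − 95 = 48; sellers' price rises by Ps − P* = 164 − 143 = 21.
So producers capture 21/69 = 7/23 of each unit of subsidy.

Producer share = 7/23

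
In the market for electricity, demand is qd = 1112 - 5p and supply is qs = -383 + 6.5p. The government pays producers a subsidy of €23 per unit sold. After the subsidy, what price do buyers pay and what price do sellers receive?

Pre-subsidy: 1112 - 5p = -383 + 6.5p gives p* = 130, q* = 462.
With the subsidy, sellers receive ps = pb + 23 for each unit, where pb is the price buyers pay.
Supply in terms of pb becomes qs = -383 + 6.5(pb + 23) = -233.5 + 6.5pb. Setting this equal to demand: 1112 - 5pb = -233.5 + 6.5pb, so pb = 117.
Sellers receive ps = 117 + 23 = 140; q' = 1112 − 5·117 = 527.

Buyers pay €117; sellers receive €140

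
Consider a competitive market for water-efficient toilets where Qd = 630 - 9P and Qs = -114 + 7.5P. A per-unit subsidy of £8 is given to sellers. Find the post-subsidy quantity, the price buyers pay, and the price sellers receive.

Q' = 2826/11; buyers pay 456/11; sellers receive 544/11

Pre-subsidy: 630 - 9P = -114 + 7.5P gives P* = 496/11, Q* = 2466/11.
With the subsidy, sellers receive Ps = Pb + 8 for each unit, where Pb is the price buyers pay.
Supply in terms of Pb becomes Qs = -114 + 7.5(Pb + 8) = -54 + 7.5Pb. Setting this equal to demand: 630 - 9Pb = -54 + 7.5Pb, so Pb = 456/11.
Sellers receive Ps = 456/11 + 8 = 544/11; Q' = 630 − 9·(456/11) = 2826/11.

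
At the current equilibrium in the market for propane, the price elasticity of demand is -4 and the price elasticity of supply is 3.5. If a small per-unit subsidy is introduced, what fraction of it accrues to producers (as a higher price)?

For a small subsidy around the equilibrium, the benefit split depends on the relative slopes, which at a point are proportional to the elasticities.
Buyer share = εs/(εs + |εd|) = 3.5/(3.5 + 4) = 7/15; seller share = |εd|/(εs + |εd|) = 8/15.
So producers capture 8/15 of the subsidy.

Producer share = 8/15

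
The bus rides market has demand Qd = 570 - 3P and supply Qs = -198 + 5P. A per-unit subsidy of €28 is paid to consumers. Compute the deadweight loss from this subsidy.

Deadweight loss = €735

Pre-subsidy: 570 - 3P = -198 + 5P gives P* = 96, Q* = 282.
With the rebate, buyers effectively pay Pb = Ps − 28, where Ps is the price sellers receive.
Demand in terms of Ps becomes Qd = 570 − 3(Ps − 28) = 654 - 3Ps. Setting this equal to supply: 654 - 3Ps = -198 + 5Ps, so Ps = 106.5.
Buyers pay Pb = 106.5 − 28 = 78.5; Q' = -198 + 5·106.5 = 334.5.
The subsidy expands output by 334.5 − 282 = 52.5 past the efficient level; on those units the gap between marginal cost and willingness to pay runs from 0 up to 28.
DWL = ½ × 28 × 52.5 = 735.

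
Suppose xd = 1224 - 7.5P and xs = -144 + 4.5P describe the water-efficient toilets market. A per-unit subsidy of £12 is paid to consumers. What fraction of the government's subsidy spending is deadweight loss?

Pre-subsidy: 1224 - 7.5P = -144 + 4.5P gives P* = 114, x* = 369.
With the rebate, buyers effectively pay Pb = Ps − 12, where Ps is the price sellers receive.
Demand in terms of Ps becomes xd = 1224 − 7.5(Ps − 12) = 1314 - 7.5Ps. Setting this equal to supply: 1314 - 7.5Ps = -144 + 4.5Ps, so Ps = 121.5.
Buyers pay Pb = 121.5 − 12 = 109.5; x' = -144 + 4.5·121.5 = 402.75.
ΔCS = ½(369 + 402.75)(114 − 109.5) = 1736.4375; ΔPS = ½(369 + 402.75)(121.5 − 114) = 2894.0625.
Government spending = 12 × 402.75 = 4833.
DWL = ½ × 12 × (402.75 − 369) = 202.5; fraction = 202.5 / 4833 = 15/358.

DWL / government spending = 15/358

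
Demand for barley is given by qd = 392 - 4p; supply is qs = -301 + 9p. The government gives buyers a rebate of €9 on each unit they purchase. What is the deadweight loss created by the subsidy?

Deadweight loss = 1458/13

Pre-subsidy: 392 - 4p = -301 + 9p gives p* = 693/13, q* = 2324/13.
With the rebate, buyers effectively pay pb = ps − 9, where ps is the price sellers receive.
Demand in terms of ps becomes qd = 392 − 4(ps − 9) = 428 - 4ps. Setting this equal to supply: 428 - 4ps = -301 + 9ps, so ps = 729/13.
Buyers pay pb = 729/13 − 9 = 612/13; q' = -301 + 9·(729/13) = 2648/13.
The subsidy expands output by 2648/13 − 2324/13 = 324/13 past the efficient level; on those units the gap between marginal cost and willingness to pay runs from 0 up to 9.
DWL = ½ × 9 × 324/13 = 1458/13.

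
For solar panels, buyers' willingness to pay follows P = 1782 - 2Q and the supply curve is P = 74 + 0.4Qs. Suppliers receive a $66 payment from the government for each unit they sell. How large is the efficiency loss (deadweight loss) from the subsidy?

Deadweight loss = $907.5

Pre-subsidy: 1782 - 2Q = 74 + 0.4Q gives Q* = 2135/3 and P* = 1076/3.
With the subsidy, sellers receive Ps = Pb + 66 for each unit, where Pb is the price buyers pay.
On the curves, Pb = 1782 - 2Q and Ps = 74 + 0.4Q; the wedge Ps − Pb = 66 gives 74 + 0.4Q − (1782 - 2Q) = 66, so Q' = 4435/6.
Then Pb = 1782 − 2·(4435/6) = 911/3 and Ps = 74 + 0.4·(4435/6) = 1109/3.
The subsidy expands output by 4435/6 − 2135/3 = 27.5 past the efficient level; on those units the gap between marginal cost and willingness to pay runs from 0 up to 66.
DWL = ½ × 66 × 27.5 = 907.5.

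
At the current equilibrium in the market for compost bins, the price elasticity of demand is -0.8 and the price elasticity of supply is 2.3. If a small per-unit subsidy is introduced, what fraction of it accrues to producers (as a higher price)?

Producer share = 8/31

For a small subsidy around the equilibrium, the benefit split depends on the relative slopes, which at a point are proportional to the elasticities.
Buyer share = εs/(εs + |εd|) = 2.3/(2.3 + 0.8) = 23/31; seller share = |εd|/(εs + |εd|) = 8/31.
So producers capture 8/31 of the subsidy.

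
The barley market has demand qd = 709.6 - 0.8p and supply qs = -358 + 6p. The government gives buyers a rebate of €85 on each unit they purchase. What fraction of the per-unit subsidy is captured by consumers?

Pre-subsidy: 709.6 - 0.8p = -358 + 6p gives p* = 157, q* = 584.
With the rebate, buyers effectively pay pb = ps − 85, where ps is the price sellers receive.
Demand in terms of ps becomes qd = 709.6 − 0.8(ps − 85) = 777.6 - 0.8ps. Setting this equal to supply: 777.6 - 0.8ps = -358 + 6ps, so ps = 167.
Buyers pay pb = 167 − 85 = 82; q' = -358 + 6·167 = 644.
Buyers' price falls by p* − pb = 157 − 82 = 75; sellers' price rises by ps − p* = 167 − 157 = 10.
So consumers capture 75/85 = 15/17 of each unit of subsidy.

Consumer share = 15/17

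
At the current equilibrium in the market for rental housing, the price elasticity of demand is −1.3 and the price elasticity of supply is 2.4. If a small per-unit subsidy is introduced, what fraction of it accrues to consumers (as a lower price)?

For a small subsidy around the equilibrium, the benefit split depends on the relative slopes, which at a point are proportional to the elasticities.
Buyer share = εs/(εs + |εd|) = 2.4/(2.4 + 1.3) = 24/37; seller share = |εd|/(εs + |εd|) = 13/37.

Consumer share = 24/37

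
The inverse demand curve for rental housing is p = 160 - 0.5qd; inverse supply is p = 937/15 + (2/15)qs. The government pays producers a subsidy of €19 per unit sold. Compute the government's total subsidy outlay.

Pre-subsidy: 160 - 0.5q = 937/15 + (2/15)q gives q* = 154 and p* = 83.
With the subsidy, sellers receive ps = pb + 19 for each unit, where pb is the price buyers pay.
On the curves, pb = 160 - 0.5q and ps = 937/15 + (2/15)q; the wedge ps − pb = 19 gives 937/15 + (2/15)q − (160 - 0.5q) = 19, so q' = 184.
Then pb = 160 − 0.5·184 = 68 and ps = 937/15 + (2/15)·184 = 87.
Government outlay = subsidy × quantity = 19 × 184 = 3496.

Government cost = €3496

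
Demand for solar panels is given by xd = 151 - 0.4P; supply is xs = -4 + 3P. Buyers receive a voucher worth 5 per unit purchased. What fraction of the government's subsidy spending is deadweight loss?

DWL / government spending = 15/2287

Pre-subsidy: 151 - 0.4P = -4 + 3P gives P* = 775/17, x* = 2257/17.
With the rebate, buyers effectively pay Pb = Ps − 5, where Ps is the price sellers receive.
Demand in terms of Ps becomes xd = 151 − 0.4(Ps − 5) = 153 - 0.4Ps. Setting this equal to supply: 153 - 0.4Ps = -4 + 3Ps, so Ps = 785/17.
Buyers pay Pb = 785/17 − 5 = 700/17; x' = -4 + 3·(785/17) = 2287/17.
ΔCS = ½(2257/17 + 2287/17)(775/17 − 700/17) = 170400/289; ΔPS = ½(2257/17 + 2287/17)(785/17 − 775/17) = 22720/289.
Government spending = 5 × 2287/17 = 11435/17.
DWL = ½ × 5 × (2287/17 − 2257/17) = 75/17; fraction = (75/17) / (11435/17) = 15/2287.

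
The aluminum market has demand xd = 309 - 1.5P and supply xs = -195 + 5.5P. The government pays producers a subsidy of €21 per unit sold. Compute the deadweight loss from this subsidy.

Deadweight loss = €259.875

Pre-subsidy: 309 - 1.5P = -195 + 5.5P gives P* = 72, x* = 201.
With the subsidy, sellers receive Ps = Pb + 21 for each unit, where Pb is the price buyers pay.
Supply in terms of Pb becomes xs = -195 + 5.5(Pb + 21) = -79.5 + 5.5Pb. Setting this equal to demand: 309 - 1.5Pb = -79.5 + 5.5Pb, so Pb = 55.5.
Sellers receive Ps = 55.5 + 21 = 76.5; x' = 309 − 1.5·55.5 = 225.75.
The subsidy expands output by 225.75 − 201 = 24.75 past the efficient level; on those units the gap between marginal cost and willingness to pay runs from 0 up to 21.
DWL = ½ × 21 × 24.75 = 259.875.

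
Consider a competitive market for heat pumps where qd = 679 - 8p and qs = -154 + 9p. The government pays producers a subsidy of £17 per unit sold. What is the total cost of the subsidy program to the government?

Pre-subsidy: 679 - 8p = -154 + 9p gives p* = 49, q* = 287.
With the subsidy, sellers receive ps = pb + 17 for each unit, where pb is the price buyers pay.
Supply in terms of pb becomes qs = -154 + 9(pb + 17) = -1 + 9pb. Setting this equal to demand: 679 - 8pb = -1 + 9pb, so pb = 40.
Sellers receive ps = 40 + 17 = 57; q' = 679 − 8·40 = 359.
Government outlay = subsidy × quantity = 17 × 359 = 6103.

Government cost = £6103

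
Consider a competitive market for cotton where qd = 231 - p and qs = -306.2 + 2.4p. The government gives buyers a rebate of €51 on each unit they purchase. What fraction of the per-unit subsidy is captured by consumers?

Consumer share = 12/17

Pre-subsidy: 231 - p = -306.2 + 2.4p gives p* = 158, q* = 73.
With the rebate, buyers effectively pay pb = ps − 51, where ps is the price sellers receive.
Demand in terms of ps becomes qd = 231 − 1(ps − 51) = 282 - ps. Setting this equal to supply: 282 - ps = -306.2 + 2.4ps, so ps = 173.
Buyers pay pb = 173 − 51 = 122; q' = -306.2 + 2.4·173 = 109.
Buyers' price falls by p* − pb = 158 − 122 = 36; sellers' price rises by ps − p* = 173 − 158 = 15.
So consumers capture 36/51 = 12/17 of each unit of subsidy.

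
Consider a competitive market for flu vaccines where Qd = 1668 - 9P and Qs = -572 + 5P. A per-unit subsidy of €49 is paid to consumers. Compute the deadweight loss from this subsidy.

Deadweight loss = €3858.75

Pre-subsidy: 1668 - 9P = -572 + 5P gives P* = 160, Q* = 228.
With the rebate, buyers effectively pay Pb = Ps − 49, where Ps is the price sellers receive.
Demand in terms of Ps becomes Qd = 1668 − 9(Ps − 49) = 2109 - 9Ps. Setting this equal to supply: 2109 - 9Ps = -572 + 5Ps, so Ps = 191.5.
Buyers pay Pb = 191.5 − 49 = 142.5; Q' = -572 + 5·191.5 = 385.5.
The subsidy expands output by 385.5 − 228 = 157.5 past the efficient level; on those units the gap between marginal cost and willingness to pay runs from 0 up to 49.
DWL = ½ × 49 × 157.5 = 3858.75.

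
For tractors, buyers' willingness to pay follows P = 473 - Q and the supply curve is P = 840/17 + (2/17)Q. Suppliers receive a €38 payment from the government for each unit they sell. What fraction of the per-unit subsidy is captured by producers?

Pre-subsidy: 473 - Q = 840/17 + (2/17)Q gives Q* = 379 and P* = 94.
With the subsidy, sellers receive Ps = Pb + 38 for each unit, where Pb is the price buyers pay.
On the curves, Pb = 473 - Q and Ps = 840/17 + (2/17)Q; the wedge Ps − Pb = 38 gives 840/17 + (2/17)Q − (473 - Q) = 38, so Q' = 413.
Then Pb = 473 − 1·413 = 60 and Ps = 840/17 + (2/17)·413 = 98.
Buyers' price falls by P* − Pb = 94 − 60 = 34; sellers' price rises by Ps − P* = 98 − 94 = 4.
So producers capture 4/38 = 2/19 of each unit of subsidy.

Producer share = 2/19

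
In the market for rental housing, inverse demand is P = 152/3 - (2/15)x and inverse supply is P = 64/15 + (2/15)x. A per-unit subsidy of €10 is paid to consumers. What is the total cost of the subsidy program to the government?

Government cost = €2115

Pre-subsidy: 152/3 - (2/15)x = 64/15 + (2/15)x gives x* = 174 and P* = 412/15.
With the rebate, buyers effectively pay Pb = Ps − 10, where Ps is the price sellers receive.
On the curves, Pb = 152/3 - (2/15)x and Ps = 64/15 + (2/15)x; the wedge Ps − Pb = 10 gives 64/15 + (2/15)x − (152/3 - (2/15)x) = 10, so x' = 211.5.
Then Pb = 152/3 − (2/15)·211.5 = 337/15 and Ps = 64/15 + (2/15)·211.5 = 487/15.
Government outlay = subsidy × quantity = 10 × 211.5 = 2115.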